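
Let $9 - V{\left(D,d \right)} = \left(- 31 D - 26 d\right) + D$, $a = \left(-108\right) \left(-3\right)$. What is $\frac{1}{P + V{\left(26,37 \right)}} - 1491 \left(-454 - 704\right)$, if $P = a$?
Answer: $\frac{3582649351}{2075} \approx 1.7266 \cdot 10^{6}$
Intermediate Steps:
$a = 324$
$V{\left(D,d \right)} = 9 + 26 d + 30 D$ ($V{\left(D,d \right)} = 9 - \left(\left(- 31 D - 26 d\right) + D\right) = 9 - \left(- 30 D - 26 d\right) = 9 + \left(26 d + 30 D\right) = 9 + 26 d + 30 D$)
$P = 324$
$\frac{1}{P + V{\left(26,37 \right)}} - 1491 \left(-454 - 704\right) = \frac{1}{324 + \left(9 + 26 \cdot 37 + 30 \cdot 26\right)} - 1491 \left(-454 - 704\right) = \frac{1}{324 + \left(9 + 962 + 780\right)} - 1491 \left(-454 - 704\right) = \frac{1}{324 + 1751} - -1726578 = \frac{1}{2075} + 1726578 = \frac{3582649351}{2075}$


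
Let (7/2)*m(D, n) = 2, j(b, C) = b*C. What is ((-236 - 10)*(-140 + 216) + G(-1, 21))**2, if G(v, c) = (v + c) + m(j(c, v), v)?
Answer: 17089809984/49 ≈ 3.4877e+8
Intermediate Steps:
j(b, C) = C*b
m(D, n) = 4/7 (m(D, n) = (2/7)*2 = 4/7)
G(v, c) = 4/7 + c + v (G(v, c) = (v + c) + 4/7 = (c + v) + 4/7 = 4/7 + c + v)
((-236 - 10)*(-140 + 216) + G(-1, 21))**2 = ((-236 - 10)*(-140 + 216) + (4/7 + 21 - 1))**2 = (-246*76 + 144/7)**2 = (-18696 + 144/7)**2 = (-130728/7)**2 = 17089809984/49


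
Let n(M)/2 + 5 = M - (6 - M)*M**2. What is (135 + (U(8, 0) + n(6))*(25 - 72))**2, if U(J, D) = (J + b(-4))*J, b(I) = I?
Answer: 2140369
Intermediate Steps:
U(J, D) = J*(-4 + J) (U(J, D) = (J - 4)*J = (-4 + J)*J = J*(-4 + J))
n(M) = -10 + 2*M - 2*M**2*(6 - M) (n(M) = -10 + 2*(M - (6 - M)*M**2) = -10 + 2*(M - M**2*(6 - M)) = -10 + (2*M - 2*M**2*(6 - M)) = -10 + 2*M - 2*M**2*(6 - M))
(135 + (U(8, 0) + n(6))*(25 - 72))**2 = (135 + (8*(-4 + 8) + (-10 - 12*6**2 + 2*6 + 2*6**3))*(25 - 72))**2 = (135 + (8*4 + (-10 - 12*36 + 12 + 2*216))*(-47))**2 = (135 + (32 + (-10 - 432 + 12 + 432))*(-47))**2 = (135 + (32 + 2)*(-47))**2 = (135 + 34*(-47))**2 = (135 - 1598)**2 = (-1463)**2 = 2140369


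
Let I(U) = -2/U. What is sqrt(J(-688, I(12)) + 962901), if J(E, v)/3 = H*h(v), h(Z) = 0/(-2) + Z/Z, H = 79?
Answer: sqrt(963138) ≈ 981.40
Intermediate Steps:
h(Z) = 1 (h(Z) = 0*(-1/2) + 1 = 0 + 1 = 1)
J(E, v) = 237 (J(E, v) = 3*(79*1) = 3*79 = 237)
sqrt(J(-688, I(12)) + 962901) = sqrt(237 + 962901) = sqrt(963138)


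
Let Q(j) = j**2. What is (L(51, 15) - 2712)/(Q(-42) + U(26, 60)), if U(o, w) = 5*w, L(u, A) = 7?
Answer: -2705/2064 ≈ -1.3106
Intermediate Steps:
(L(51, 15) - 2712)/(Q(-42) + U(26, 60)) = (7 - 2712)/((-42)**2 + 5*60) = -2705/(1764 + 300) = -2705/2064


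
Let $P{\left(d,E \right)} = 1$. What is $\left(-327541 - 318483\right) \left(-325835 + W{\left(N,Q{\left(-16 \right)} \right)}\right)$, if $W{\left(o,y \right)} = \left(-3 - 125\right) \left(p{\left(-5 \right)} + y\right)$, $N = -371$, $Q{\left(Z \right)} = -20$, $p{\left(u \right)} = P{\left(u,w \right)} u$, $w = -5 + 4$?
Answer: $208429953240$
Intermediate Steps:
$w = -1$
$p{\left(u \right)} = u$ ($p{\left(u \right)} = 1 u = u$)
$W{\left(o,y \right)} = 640 - 128 y$ ($W{\left(o,y \right)} = \left(-3 - 125\right) \left(-5 + y\right) = - 128 \left(-5 + y\right) = 640 - 128 y$)
$\left(-327541 - 318483\right) \left(-325835 + W{\left(N,Q{\left(-16 \right)} \right)}\right) = \left(-327541 - 318483\right) \left(-325835 + \left(640 - -2560\right)\right) = - 646024 \left(-325835 + \left(640 + 2560\right)\right) = - 646024 \left(-325835 + 3200\right) = \left(-646024\right) \left(-322635\right) = 208429953240$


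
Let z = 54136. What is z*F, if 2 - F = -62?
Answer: 3464704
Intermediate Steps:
F = 64 (F = 2 - 1*(-62) = 2 + 62 = 64)
z*F = 54136*64 = 3464704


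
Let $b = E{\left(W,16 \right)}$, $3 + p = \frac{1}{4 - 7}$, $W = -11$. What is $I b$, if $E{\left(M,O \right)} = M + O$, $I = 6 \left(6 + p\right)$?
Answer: $80$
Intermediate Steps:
$p = - \frac{10}{3}$ ($p = -3 + \frac{1}{4 - 7} = -3 + \frac{1}{-3} = -3 - \frac{1}{3} = - \frac{10}{3} \approx -3.3333$)
$I = 16$ ($I = 6 \left(6 - \frac{10}{3}\right) = 6 \cdot \frac{8}{3} = 16$)
$b = 5$ ($b = -11 + 16 = 5$)
$I b = 16 \cdot 5 = 80$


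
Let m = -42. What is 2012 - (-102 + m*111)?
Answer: 6776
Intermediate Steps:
2012 - (-102 + m*111) = 2012 - (-102 - 42*111) = 2012 - (-102 - 4662) = 2012 - 1*(-4764) = 2012 + 4764 = 6776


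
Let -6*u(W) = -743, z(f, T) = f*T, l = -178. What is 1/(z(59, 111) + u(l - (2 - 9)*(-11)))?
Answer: 6/40037 ≈ 0.00014986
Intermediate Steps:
z(f, T) = T*f
u(W) = 743/6 (u(W) = -1/6*(-743) = 743/6)
1/(z(59, 111) + u(l - (2 - 9)*(-11))) = 1/(111*59 + 743/6) = 1/(6549 + 743/6) = 1/(40037/6) = 6/40037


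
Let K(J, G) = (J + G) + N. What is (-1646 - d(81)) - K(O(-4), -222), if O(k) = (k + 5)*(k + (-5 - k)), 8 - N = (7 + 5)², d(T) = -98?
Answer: -1185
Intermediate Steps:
N = -136 (N = 8 - (7 + 5)² = 8 - 1*12² = 8 - 1*144 = 8 - 144 = -136)
O(k) = -25 - 5*k (O(k) = (5 + k)*(-5) = -25 - 5*k)
K(J, G) = -136 + G + J (K(J, G) = (J + G) - 136 = (G + J) - 136 = -136 + G + J)
(-1646 - d(81)) - K(O(-4), -222) = (-1646 - 1*(-98)) - (-136 - 222 + (-25 - 5*(-4))) = (-1646 + 98) - (-136 - 222 + (-25 + 20)) = -1548 - (-136 - 222 - 5) = -1548 - 1*(-363) = -1548 + 363 = -1185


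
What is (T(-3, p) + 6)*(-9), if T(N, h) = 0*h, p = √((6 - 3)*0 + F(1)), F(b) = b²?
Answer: -54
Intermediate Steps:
p = 1 (p = √((6 - 3)*0 + 1²) = √(3*0 + 1) = √(0 + 1) = √1 = 1)
T(N, h) = 0
(T(-3, p) + 6)*(-9) = (0 + 6)*(-9) = 6*(-9) = -54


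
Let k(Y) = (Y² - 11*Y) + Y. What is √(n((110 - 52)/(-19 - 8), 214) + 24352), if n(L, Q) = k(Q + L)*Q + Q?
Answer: √6689144614/27 ≈ 3029.2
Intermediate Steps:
k(Y) = Y² - 10*Y
n(L, Q) = Q + Q*(L + Q)*(-10 + L + Q) (n(L, Q) = ((Q + L)*(-10 + (Q + L)))*Q + Q = ((L + Q)*(-10 + (L + Q)))*Q + Q = ((L + Q)*(-10 + L + Q))*Q + Q = Q*(L + Q)*(-10 + L + Q) + Q = Q + Q*(L + Q)*(-10 + L + Q))
√(n((110 - 52)/(-19 - 8), 214) + 24352) = √(214*(1 + ((110 - 52)/(-19 - 8) + 214)*(-10 + (110 - 52)/(-19 - 8) + 214)) + 24352) = √(214*(1 + (58/(-27) + 214)*(-10 + 58/(-27) + 214)) + 24352) = √(214*(1 + (58*(-1/27) + 214)*(-10 + 58*(-1/27) + 214)) + 24352) = √(214*(1 + (-58/27 + 214)*(-10 - 58/27 + 214)) + 24352) = √(214*(1 + (5720/27)*(5450/27)) + 24352) = √(214*(1 + 31174000/729) + 24352) = √(214*(31174729/729) + 24352) = √(6671392006/729 + 24352) = √(6689144614/729) = √6689144614/27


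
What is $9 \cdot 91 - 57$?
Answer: $762$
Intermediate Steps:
$9 \cdot 91 - 57 = 819 - 57 = 762$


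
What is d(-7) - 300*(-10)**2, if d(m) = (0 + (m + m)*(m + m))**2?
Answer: 8416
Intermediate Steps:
d(m) = 16*m**4 (d(m) = (0 + (2*m)*(2*m))**2 = (0 + 4*m**2)**2 = (4*m**2)**2 = 16*m**4)
d(-7) - 300*(-10)**2 = 16*(-7)**4 - 300*(-10)**2 = 16*2401 - 300*100 = 38416 - 30000 = 8416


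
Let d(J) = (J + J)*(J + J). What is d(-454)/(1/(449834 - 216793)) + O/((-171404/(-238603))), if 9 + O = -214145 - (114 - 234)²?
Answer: 16466233518551817/85702 ≈ 1.9213e+11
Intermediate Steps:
d(J) = 4*J² (d(J) = (2*J)*(2*J) = 4*J²)
O = -228554 (O = -9 + (-214145 - (114 - 234)²) = -9 + (-214145 - 1*(-120)²) = -9 + (-214145 - 1*14400) = -9 + (-214145 - 14400) = -9 - 228545 = -228554)
d(-454)/(1/(449834 - 216793)) + O/((-171404/(-238603))) = (4*(-454)²)/(1/(449834 - 216793)) - 228554/((-171404/(-238603))) = (4*206116)/(1/233041) - 228554/((-171404*(-1/238603))) = 824464/(1/233041) - 228554/171404/238603 = 824464*233041 - 228554*238603/171404 = 192133915024 - 27266835031/85702 = 16466233518551817/85702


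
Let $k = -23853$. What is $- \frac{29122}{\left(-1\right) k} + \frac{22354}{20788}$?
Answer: $- \frac{36089087}{247928082} \approx -0.14556$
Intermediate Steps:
$- \frac{29122}{\left(-1\right) k} + \frac{22354}{20788} = - \frac{29122}{\left(-1\right) \left(-23853\right)} + \frac{22354}{20788} = - \frac{29122}{23853} + 22354 \cdot \frac{1}{20788} = \left(-29122\right) \frac{1}{23853} + \frac{11177}{10394} = - \frac{29122}{23853} + \frac{11177}{10394} = - \frac{36089087}{247928082}$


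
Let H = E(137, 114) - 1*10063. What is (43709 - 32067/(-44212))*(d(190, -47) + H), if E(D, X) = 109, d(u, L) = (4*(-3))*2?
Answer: -1377316348125/3158 ≈ -4.3614e+8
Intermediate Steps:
d(u, L) = -24 (d(u, L) = -12*2 = -24)
H = -9954 (H = 109 - 1*10063 = 109 - 10063 = -9954)
(43709 - 32067/(-44212))*(d(190, -47) + H) = (43709 - 32067/(-44212))*(-24 - 9954) = (43709 - 32067*(-1/44212))*(-9978) = (43709 + 4581/6316)*(-9978) = (276070625/6316)*(-9978) = -1377316348125/3158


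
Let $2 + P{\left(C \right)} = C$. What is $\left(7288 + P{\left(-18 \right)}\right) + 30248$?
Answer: $37516$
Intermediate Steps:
$P{\left(C \right)} = -2 + C$
$\left(7288 + P{\left(-18 \right)}\right) + 30248 = \left(7288 - 20\right) + 30248 = 7268 + 30248 = 37516$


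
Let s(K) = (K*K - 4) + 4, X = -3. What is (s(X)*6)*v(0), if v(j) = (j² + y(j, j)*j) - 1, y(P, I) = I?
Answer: -54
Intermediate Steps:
s(K) = K² (s(K) = (K² - 4) + 4 = (-4 + K²) + 4 = K²)
v(j) = -1 + 2*j² (v(j) = (j² + j*j) - 1 = (j² + j²) - 1 = 2*j² - 1 = -1 + 2*j²)
(s(X)*6)*v(0) = ((-3)²*6)*(-1 + 2*0²) = (9*6)*(-1 + 2*0) = 54*(-1 + 0) = 54*(-1) = -54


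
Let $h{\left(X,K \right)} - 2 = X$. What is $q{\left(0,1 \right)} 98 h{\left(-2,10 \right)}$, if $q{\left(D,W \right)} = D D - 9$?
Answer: $0$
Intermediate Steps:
$h{\left(X,K \right)} = 2 + X$
$q{\left(D,W \right)} = -9 + D^{2}$ ($q{\left(D,W \right)} = D^{2} - 9 = -9 + D^{2}$)
$q{\left(0,1 \right)} 98 h{\left(-2,10 \right)} = \left(-9 + 0^{2}\right) 98 \left(2 - 2\right) = \left(-9 + 0\right) 98 \cdot 0 = \left(-9\right) 98 \cdot 0 = \left(-882\right) 0 = 0$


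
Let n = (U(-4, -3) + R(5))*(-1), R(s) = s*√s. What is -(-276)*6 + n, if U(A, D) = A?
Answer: 1660 - 5*√5 ≈ 1648.8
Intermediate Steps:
R(s) = s^(3/2)
n = 4 - 5*√5 (n = (-4 + 5^(3/2))*(-1) = (-4 + 5*√5)*(-1) = 4 - 5*√5 ≈ -7.1803)
-(-276)*6 + n = -(-276)*6 + (4 - 5*√5) = -138*(-12) + (4 - 5*√5) = 1656 + (4 - 5*√5) = 1660 - 5*√5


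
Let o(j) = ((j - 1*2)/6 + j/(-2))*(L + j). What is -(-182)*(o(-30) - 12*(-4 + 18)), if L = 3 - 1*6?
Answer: -88634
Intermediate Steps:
L = -3 (L = 3 - 6 = -3)
o(j) = (-3 + j)*(-1/3 - j/3) (o(j) = ((j - 1*2)/6 + j/(-2))*(-3 + j) = ((j - 2)*(1/6) + j*(-1/2))*(-3 + j) = ((-2 + j)*(1/6) - j/2)*(-3 + j) = ((-1/3 + j/6) - j/2)*(-3 + j) = (-1/3 - j/3)*(-3 + j) = (-3 + j)*(-1/3 - j/3))
-(-182)*(o(-30) - 12*(-4 + 18)) = -(-182)*((1 - 1/3*(-30)**2 + (2/3)*(-30)) - 12*(-4 + 18)) = -(-182)*((1 - 1/3*900 - 20) - 12*14) = -(-182)*((1 - 300 - 20) - 168) = -(-182)*(-319 - 168) = -(-182)*(-487) = -1*88634 = -88634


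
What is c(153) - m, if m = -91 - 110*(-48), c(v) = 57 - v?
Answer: -5285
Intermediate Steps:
m = 5189 (m = -91 + 5280 = 5189)
c(153) - m = (57 - 1*153) - 1*5189 = (57 - 153) - 5189 = -96 - 5189 = -5285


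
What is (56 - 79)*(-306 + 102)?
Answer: 4692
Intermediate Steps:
(56 - 79)*(-306 + 102) = -23*(-204) = 4692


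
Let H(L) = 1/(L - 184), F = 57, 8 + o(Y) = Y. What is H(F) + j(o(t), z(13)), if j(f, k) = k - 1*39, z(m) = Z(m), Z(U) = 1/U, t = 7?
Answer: -64275/1651 ≈ -38.931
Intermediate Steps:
z(m) = 1/m
o(Y) = -8 + Y
j(f, k) = -39 + k (j(f, k) = k - 39 = -39 + k)
H(L) = 1/(-184 + L)
H(F) + j(o(t), z(13)) = 1/(-184 + 57) + (-39 + 1/13) = 1/(-127) + (-39 + 1/13) = -1/127 - 506/13 = -64275/1651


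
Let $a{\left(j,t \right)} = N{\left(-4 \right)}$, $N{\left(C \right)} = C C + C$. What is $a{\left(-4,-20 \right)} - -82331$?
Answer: $82343$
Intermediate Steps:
$N{\left(C \right)} = C + C^{2}$ ($N{\left(C \right)} = C^{2} + C = C + C^{2}$)
$a{\left(j,t \right)} = 12$ ($a{\left(j,t \right)} = - 4 \left(1 - 4\right) = \left(-4\right) \left(-3\right) = 12$)
$a{\left(-4,-20 \right)} - -82331 = 12 - -82331 = 12 + 82331 = 82343$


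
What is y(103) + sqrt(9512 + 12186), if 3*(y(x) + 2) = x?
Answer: 97/3 + sqrt(21698) ≈ 179.64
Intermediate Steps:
y(x) = -2 + x/3
y(103) + sqrt(9512 + 12186) = (-2 + (1/3)*103) + sqrt(9512 + 12186) = (-2 + 103/3) + sqrt(21698) = 97/3 + sqrt(21698)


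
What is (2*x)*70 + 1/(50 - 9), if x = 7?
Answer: 40181/41 ≈ 980.02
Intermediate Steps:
(2*x)*70 + 1/(50 - 9) = (2*7)*70 + 1/(50 - 9) = 14*70 + 1/41 = 980 + 1/41 = 40181/41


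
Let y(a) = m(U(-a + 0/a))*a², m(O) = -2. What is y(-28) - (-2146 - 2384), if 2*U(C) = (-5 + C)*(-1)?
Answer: 2962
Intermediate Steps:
U(C) = 5/2 - C/2 (U(C) = ((-5 + C)*(-1))/2 = (5 - C)/2 = 5/2 - C/2)
y(a) = -2*a²
y(-28) - (-2146 - 2384) = -2*(-28)² - (-2146 - 2384) = -2*784 - 1*(-4530) = -1568 + 4530 = 2962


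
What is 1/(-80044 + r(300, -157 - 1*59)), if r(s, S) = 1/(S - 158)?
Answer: -374/29936457 ≈ -1.2493e-5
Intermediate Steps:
r(s, S) = 1/(-158 + S)
1/(-80044 + r(300, -157 - 1*59)) = 1/(-80044 + 1/(-158 + (-157 - 1*59))) = 1/(-80044 + 1/(-158 + (-157 - 59))) = 1/(-80044 + 1/(-158 - 216)) = 1/(-80044 + 1/(-374)) = 1/(-80044 - 1/374) = 1/(-29936457/374) = -374/29936457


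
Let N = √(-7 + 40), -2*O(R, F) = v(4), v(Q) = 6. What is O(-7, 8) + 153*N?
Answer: -3 + 153*√33 ≈ 875.92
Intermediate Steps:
O(R, F) = -3 (O(R, F) = -½*6 = -3)
N = √33 ≈ 5.7446
O(-7, 8) + 153*N = -3 + 153*√33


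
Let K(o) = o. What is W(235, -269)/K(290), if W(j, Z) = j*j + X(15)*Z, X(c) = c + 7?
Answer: 49307/290 ≈ 170.02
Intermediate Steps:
X(c) = 7 + c
W(j, Z) = j**2 + 22*Z (W(j, Z) = j*j + (7 + 15)*Z = j**2 + 22*Z)
W(235, -269)/K(290) = (235**2 + 22*(-269))/290 = (55225 - 5918)*(1/290) = 49307*(1/290) = 49307/290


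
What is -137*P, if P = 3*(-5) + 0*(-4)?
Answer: 2055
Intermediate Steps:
P = -15 (P = -15 + 0 = -15)
-137*P = -137*(-15) = 2055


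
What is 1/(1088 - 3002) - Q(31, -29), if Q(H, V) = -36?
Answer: 68903/1914 ≈ 35.999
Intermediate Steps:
1/(1088 - 3002) - Q(31, -29) = 1/(1088 - 3002) - 1*(-36) = 1/(-1914) + 36 = -1/1914 + 36 = 68903/1914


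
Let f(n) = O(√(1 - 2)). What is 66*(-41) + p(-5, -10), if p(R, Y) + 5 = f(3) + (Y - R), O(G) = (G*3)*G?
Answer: -2719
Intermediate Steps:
O(G) = 3*G² (O(G) = (3*G)*G = 3*G²)
f(n) = -3 (f(n) = 3*(√(1 - 2))² = 3*(√(-1))² = 3*I² = 3*(-1) = -3)
p(R, Y) = -8 + Y - R (p(R, Y) = -5 + (-3 + (Y - R)) = -5 + (-3 + Y - R) = -8 + Y - R)
66*(-41) + p(-5, -10) = 66*(-41) + (-8 - 10 - 1*(-5)) = -2706 + (-8 - 10 + 5) = -2706 - 13 = -2719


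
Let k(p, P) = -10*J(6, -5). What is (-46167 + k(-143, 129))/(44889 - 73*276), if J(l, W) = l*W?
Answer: -15289/8247 ≈ -1.8539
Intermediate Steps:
J(l, W) = W*l
k(p, P) = 300 (k(p, P) = -(-50)*6 = -10*(-30) = 300)
(-46167 + k(-143, 129))/(44889 - 73*276) = (-46167 + 300)/(44889 - 73*276) = -45867/(44889 - 20148) = -45867/24741 = -45867*1/24741 = -15289/8247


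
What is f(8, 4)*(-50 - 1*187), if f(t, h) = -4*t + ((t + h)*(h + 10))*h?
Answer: -151680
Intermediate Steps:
f(t, h) = -4*t + h*(10 + h)*(h + t) (f(t, h) = -4*t + ((h + t)*(10 + h))*h = -4*t + ((10 + h)*(h + t))*h = -4*t + h*(10 + h)*(h + t))
f(8, 4)*(-50 - 1*187) = (4³ - 4*8 + 10*4² + 8*4² + 10*4*8)*(-50 - 1*187) = (64 - 32 + 10*16 + 8*16 + 320)*(-50 - 187) = (64 - 32 + 160 + 128 + 320)*(-237) = 640*(-237) = -151680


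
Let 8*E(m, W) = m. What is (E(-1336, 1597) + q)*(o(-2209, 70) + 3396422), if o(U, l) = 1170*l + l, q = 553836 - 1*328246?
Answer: 784109559816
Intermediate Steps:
E(m, W) = m/8
q = 225590 (q = 553836 - 328246 = 225590)
o(U, l) = 1171*l
(E(-1336, 1597) + q)*(o(-2209, 70) + 3396422) = ((1/8)*(-1336) + 225590)*(1171*70 + 3396422) = (-167 + 225590)*(81970 + 3396422) = 225423*3478392 = 784109559816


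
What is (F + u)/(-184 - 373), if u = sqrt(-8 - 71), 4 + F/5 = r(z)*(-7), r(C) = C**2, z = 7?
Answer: 1735/557 - I*sqrt(79)/557 ≈ 3.1149 - 0.015957*I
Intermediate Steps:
F = -1735 (F = -20 + 5*(7**2*(-7)) = -20 + 5*(49*(-7)) = -20 + 5*(-343) = -20 - 1715 = -1735)
u = I*sqrt(79) (u = sqrt(-79) = I*sqrt(79) ≈ 8.8882*I)
(F + u)/(-184 - 373) = (-1735 + I*sqrt(79))/(-184 - 373) = (-1735 + I*sqrt(79))/(-557) = (-1735 + I*sqrt(79))*(-1/557) = 1735/557 - I*sqrt(79)/557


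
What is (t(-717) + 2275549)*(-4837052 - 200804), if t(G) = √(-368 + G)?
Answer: -11463888182944 - 5037856*I*√1085 ≈ -1.1464e+13 - 1.6594e+8*I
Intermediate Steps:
(t(-717) + 2275549)*(-4837052 - 200804) = (√(-368 - 717) + 2275549)*(-4837052 - 200804) = (√(-1085) + 2275549)*(-5037856) = (I*√1085 + 2275549)*(-5037856) = (2275549 + I*√1085)*(-5037856) = -11463888182944 - 5037856*I*√1085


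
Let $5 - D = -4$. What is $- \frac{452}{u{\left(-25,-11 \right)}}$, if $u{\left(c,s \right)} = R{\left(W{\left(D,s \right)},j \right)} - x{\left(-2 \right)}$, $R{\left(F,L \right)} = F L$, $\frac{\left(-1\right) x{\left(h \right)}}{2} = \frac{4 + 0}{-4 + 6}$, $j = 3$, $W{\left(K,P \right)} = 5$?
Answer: $- \frac{452}{19} \approx -23.789$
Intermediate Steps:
$D = 9$ ($D = 5 - -4 = 5 + 4 = 9$)
$x{\left(h \right)} = -4$ ($x{\left(h \right)} = - 2 \frac{4 + 0}{-4 + 6} = - 2 \cdot \frac{4}{2} = - 2 \cdot 4 \cdot \frac{1}{2} = \left(-2\right) 2 = -4$)
$u{\left(c,s \right)} = 19$ ($u{\left(c,s \right)} = 5 \cdot 3 - -4 = 15 + 4 = 19$)
$- \frac{452}{u{\left(-25,-11 \right)}} = - \frac{452}{19}$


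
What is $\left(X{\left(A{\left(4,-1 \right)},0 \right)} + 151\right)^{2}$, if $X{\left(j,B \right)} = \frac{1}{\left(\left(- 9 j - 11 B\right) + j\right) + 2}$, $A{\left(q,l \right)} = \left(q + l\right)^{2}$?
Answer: $\frac{111703761}{4900} \approx 22797.0$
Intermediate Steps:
$A{\left(q,l \right)} = \left(l + q\right)^{2}$
$X{\left(j,B \right)} = \frac{1}{2 - 11 B - 8 j}$ ($X{\left(j,B \right)} = \frac{1}{\left(\left(- 11 B - 9 j\right) + j\right) + 2} = \frac{1}{\left(- 11 B - 8 j\right) + 2} = \frac{1}{2 - 11 B - 8 j}$)
$\left(X{\left(A{\left(4,-1 \right)},0 \right)} + 151\right)^{2} = \left(- \frac{1}{-2 + 8 \left(-1 + 4\right)^{2} + 11 \cdot 0} + 151\right)^{2} = \left(- \frac{1}{-2 + 8 \cdot 3^{2} + 0} + 151\right)^{2} = \left(- \frac{1}{-2 + 8 \cdot 9 + 0} + 151\right)^{2} = \left(- \frac{1}{-2 + 72 + 0} + 151\right)^{2} = \left(- \frac{1}{70} + 151\right)^{2} = \left(\frac{10569}{70}\right)^{2} = \frac{111703761}{4900}$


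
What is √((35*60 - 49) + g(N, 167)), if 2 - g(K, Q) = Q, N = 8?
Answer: √1886 ≈ 43.428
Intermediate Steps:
g(K, Q) = 2 - Q
√((35*60 - 49) + g(N, 167)) = √((35*60 - 49) + (2 - 1*167)) = √((2100 - 49) + (2 - 167)) = √(2051 - 165) = √1886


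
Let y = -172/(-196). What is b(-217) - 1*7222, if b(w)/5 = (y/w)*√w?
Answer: -7222 - 215*I*√217/10633 ≈ -7222.0 - 0.29786*I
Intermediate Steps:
y = 43/49 (y = -172*(-1/196) = 43/49 ≈ 0.87755)
b(w) = 215/(49*√w) (b(w) = 5*((43/(49*w))*√w) = 5*(43/(49*√w)) = 215/(49*√w))
b(-217) - 1*7222 = 215/(49*√(-217)) - 1*7222 = 215*(-I*√217/217)/49 - 7222 = -215*I*√217/10633 - 7222 = -7222 - 215*I*√217/10633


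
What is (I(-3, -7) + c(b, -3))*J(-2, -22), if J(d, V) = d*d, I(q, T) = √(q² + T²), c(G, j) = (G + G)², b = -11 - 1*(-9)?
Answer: 64 + 4*√58 ≈ 94.463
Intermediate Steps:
b = -2 (b = -11 + 9 = -2)
c(G, j) = 4*G² (c(G, j) = (2*G)² = 4*G²)
I(q, T) = √(T² + q²)
J(d, V) = d²
(I(-3, -7) + c(b, -3))*J(-2, -22) = (√((-7)² + (-3)²) + 4*(-2)²)*(-2)² = (√(49 + 9) + 4*4)*4 = (√58 + 16)*4 = (16 + √58)*4 = 64 + 4*√58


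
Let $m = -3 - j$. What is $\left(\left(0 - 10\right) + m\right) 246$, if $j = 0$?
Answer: $-3198$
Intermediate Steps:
$m = -3$ ($m = -3 - 0 = -3 + 0 = -3$)
$\left(\left(0 - 10\right) + m\right) 246 = \left(\left(0 - 10\right) - 3\right) 246 = \left(-10 - 3\right) 246 = \left(-13\right) 246 = -3198$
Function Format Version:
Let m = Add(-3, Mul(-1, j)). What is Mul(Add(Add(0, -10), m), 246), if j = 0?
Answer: -3198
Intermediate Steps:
m = -3 (m = Add(-3, Mul(-1, 0)) = Add(-3, 0) = -3)
Mul(Add(Add(0, -10), m), 246) = Mul(Add(Add(0, -10), -3), 246) = Mul(Add(-10, -3), 246) = Mul(-13, 246) = -3198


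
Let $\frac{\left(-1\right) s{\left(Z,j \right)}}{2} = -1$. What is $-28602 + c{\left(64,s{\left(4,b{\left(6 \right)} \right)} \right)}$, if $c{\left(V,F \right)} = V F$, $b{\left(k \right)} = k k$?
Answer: $-28474$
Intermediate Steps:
$b{\left(k \right)} = k^{2}$
$s{\left(Z,j \right)} = 2$ ($s{\left(Z,j \right)} = \left(-2\right) \left(-1\right) = 2$)
$c{\left(V,F \right)} = F V$
$-28602 + c{\left(64,s{\left(4,b{\left(6 \right)} \right)} \right)} = -28602 + 2 \cdot 64 = -28602 + 128 = -28474$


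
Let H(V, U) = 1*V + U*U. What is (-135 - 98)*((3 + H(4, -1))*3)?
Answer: -5592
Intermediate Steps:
H(V, U) = V + U²
(-135 - 98)*((3 + H(4, -1))*3) = (-135 - 98)*((3 + (4 + (-1)²))*3) = -233*(3 + (4 + 1))*3 = -233*(3 + 5)*3 = -1864*3 = -233*24 = -5592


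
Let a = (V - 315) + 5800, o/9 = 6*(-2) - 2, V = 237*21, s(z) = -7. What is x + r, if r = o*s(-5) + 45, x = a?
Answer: 11389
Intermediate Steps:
V = 4977
o = -126 (o = 9*(6*(-2) - 2) = 9*(-12 - 2) = 9*(-14) = -126)
a = 10462 (a = (4977 - 315) + 5800 = 4662 + 5800 = 10462)
x = 10462
r = 927 (r = -126*(-7) + 45 = 882 + 45 = 927)
x + r = 10462 + 927 = 11389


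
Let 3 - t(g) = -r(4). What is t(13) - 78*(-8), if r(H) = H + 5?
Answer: 636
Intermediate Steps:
r(H) = 5 + H
t(g) = 12 (t(g) = 3 - (-1)*(5 + 4) = 3 - (-1)*9 = 3 - 1*(-9) = 3 + 9 = 12)
t(13) - 78*(-8) = 12 - 78*(-8) = 12 + 624 = 636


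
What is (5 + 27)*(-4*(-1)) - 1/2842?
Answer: 363775/2842 ≈ 128.00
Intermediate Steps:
(5 + 27)*(-4*(-1)) - 1/2842 = 32*4 - 1*1/2842 = 128 - 1/2842 = 363775/2842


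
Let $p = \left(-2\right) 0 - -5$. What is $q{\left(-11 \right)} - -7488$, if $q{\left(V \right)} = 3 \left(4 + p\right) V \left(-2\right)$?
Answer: $8082$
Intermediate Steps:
$p = 5$ ($p = 0 + 5 = 5$)
$q{\left(V \right)} = - 54 V$ ($q{\left(V \right)} = 3 \left(4 + 5\right) V \left(-2\right) = 3 \cdot 9 V \left(-2\right) = 27 V \left(-2\right) = - 54 V$)
$q{\left(-11 \right)} - -7488 = \left(-54\right) \left(-11\right) - -7488 = 594 + 7488 = 8082$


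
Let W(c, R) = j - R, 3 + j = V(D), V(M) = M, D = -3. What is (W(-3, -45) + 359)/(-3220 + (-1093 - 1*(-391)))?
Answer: -199/1961 ≈ -0.10148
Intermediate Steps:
j = -6 (j = -3 - 3 = -6)
W(c, R) = -6 - R
(W(-3, -45) + 359)/(-3220 + (-1093 - 1*(-391))) = ((-6 - 1*(-45)) + 359)/(-3220 + (-1093 - 1*(-391))) = ((-6 + 45) + 359)/(-3220 + (-1093 + 391)) = (39 + 359)/(-3220 - 702) = 398/(-3922) = 398*(-1/3922) = -199/1961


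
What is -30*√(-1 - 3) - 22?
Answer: -22 - 60*I ≈ -22.0 - 60.0*I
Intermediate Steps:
-30*√(-1 - 3) - 22 = -60*I - 22 = -22 - 60*I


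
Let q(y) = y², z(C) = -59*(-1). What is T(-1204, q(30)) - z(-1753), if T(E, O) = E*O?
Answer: -1083659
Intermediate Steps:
z(C) = 59
T(-1204, q(30)) - z(-1753) = -1204*30² - 1*59 = -1204*900 - 59 = -1083600 - 59 = -1083659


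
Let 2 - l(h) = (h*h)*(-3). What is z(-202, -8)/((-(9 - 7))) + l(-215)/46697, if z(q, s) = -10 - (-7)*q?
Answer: 4769563/6671 ≈ 714.97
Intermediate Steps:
l(h) = 2 + 3*h² (l(h) = 2 - h*h*(-3) = 2 - h²*(-3) = 2 - (-3)*h² = 2 + 3*h²)
z(q, s) = -10 + 7*q
z(-202, -8)/((-(9 - 7))) + l(-215)/46697 = (-10 + 7*(-202))/((-(9 - 7))) + (2 + 3*(-215)²)/46697 = (-10 - 1414)/((-1*2)) + (2 + 3*46225)*(1/46697) = -1424/(-2) + (2 + 138675)*(1/46697) = -1424*(-½) + 138677*(1/46697) = 712 + 19811/6671 = 4769563/6671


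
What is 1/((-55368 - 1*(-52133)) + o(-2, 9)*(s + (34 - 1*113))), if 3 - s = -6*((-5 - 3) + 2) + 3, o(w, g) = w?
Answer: -1/3005 ≈ -0.00033278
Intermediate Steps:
s = -36 (s = 3 - (-6*((-5 - 3) + 2) + 3) = 3 - (-6*(-8 + 2) + 3) = 3 - (-6*(-6) + 3) = 3 - (36 + 3) = 3 - 1*39 = 3 - 39 = -36)
1/((-55368 - 1*(-52133)) + o(-2, 9)*(s + (34 - 1*113))) = 1/((-55368 - 1*(-52133)) - 2*(-36 + (34 - 1*113))) = 1/((-55368 + 52133) - 2*(-36 + (34 - 113))) = 1/(-3235 - 2*(-36 - 79)) = 1/(-3235 - 2*(-115)) = 1/(-3235 + 230) = 1/(-3005) = -1/3005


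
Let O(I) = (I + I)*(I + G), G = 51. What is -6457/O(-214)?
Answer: -6457/69764 ≈ -0.092555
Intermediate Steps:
O(I) = 2*I*(51 + I) (O(I) = (I + I)*(I + 51) = (2*I)*(51 + I) = 2*I*(51 + I))
-6457/O(-214) = -6457*(-1/(428*(51 - 214))) = -6457/(2*(-214)*(-163)) = -6457/69764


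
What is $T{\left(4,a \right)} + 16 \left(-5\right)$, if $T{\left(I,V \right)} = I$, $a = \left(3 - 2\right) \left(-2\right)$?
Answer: $-76$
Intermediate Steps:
$a = -2$ ($a = 1 \left(-2\right) = -2$)
$T{\left(4,a \right)} + 16 \left(-5\right) = 4 + 16 \left(-5\right) = 4 - 80 = -76$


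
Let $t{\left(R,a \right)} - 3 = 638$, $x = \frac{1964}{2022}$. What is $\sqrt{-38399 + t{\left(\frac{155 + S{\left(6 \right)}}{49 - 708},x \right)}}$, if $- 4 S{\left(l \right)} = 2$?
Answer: $i \sqrt{37758} \approx 194.31 i$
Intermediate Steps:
$S{\left(l \right)} = - \frac{1}{2}$ ($S{\left(l \right)} = \left(- \frac{1}{4}\right) 2 = - \frac{1}{2}$)
$x = \frac{982}{1011}$ ($x = 1964 \cdot \frac{1}{2022} = \frac{982}{1011} \approx 0.97132$)
$t{\left(R,a \right)} = 641$ ($t{\left(R,a \right)} = 3 + 638 = 641$)
$\sqrt{-38399 + t{\left(\frac{155 + S{\left(6 \right)}}{49 - 708},x \right)}} = \sqrt{-38399 + 641} = \sqrt{-37758} = i \sqrt{37758}$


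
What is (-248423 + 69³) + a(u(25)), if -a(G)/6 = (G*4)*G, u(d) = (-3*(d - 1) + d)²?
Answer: -117032258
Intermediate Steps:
u(d) = (3 - 2*d)² (u(d) = (-3*(-1 + d) + d)² = ((3 - 3*d) + d)² = (3 - 2*d)²)
a(G) = -24*G² (a(G) = -6*G*4*G = -6*4*G*G = -24*G²)
(-248423 + 69³) + a(u(25)) = (-248423 + 69³) - 24*(-3 + 2*25)⁴ = (-248423 + 328509) - 24*(-3 + 50)⁴ = 80086 - 24*(47²)² = 80086 - 24*2209² = 80086 - 24*4879681 = 80086 - 117112344 = -117032258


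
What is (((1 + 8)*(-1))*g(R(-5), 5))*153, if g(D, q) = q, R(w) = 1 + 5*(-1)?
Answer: -6885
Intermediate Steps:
R(w) = -4 (R(w) = 1 - 5 = -4)
(((1 + 8)*(-1))*g(R(-5), 5))*153 = (((1 + 8)*(-1))*5)*153 = ((9*(-1))*5)*153 = -9*5*153 = -45*153 = -6885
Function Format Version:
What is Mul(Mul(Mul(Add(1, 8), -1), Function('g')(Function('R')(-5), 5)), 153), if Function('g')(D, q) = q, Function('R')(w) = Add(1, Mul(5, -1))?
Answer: -6885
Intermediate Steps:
Function('R')(w) = -4 (Function('R')(w) = Add(1, -5) = -4)
Mul(Mul(Mul(Add(1, 8), -1), Function('g')(Function('R')(-5), 5)), 153) = Mul(Mul(Mul(Add(1, 8), -1), 5), 153) = Mul(Mul(Mul(9, -1), 5), 153) = Mul(Mul(-9, 5), 153) = Mul(-45, 153) = -6885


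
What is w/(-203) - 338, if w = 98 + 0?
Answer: -9816/29 ≈ -338.48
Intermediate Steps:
w = 98
w/(-203) - 338 = 98/(-203) - 338 = 98*(-1/203) - 338 = -14/29 - 338 = -9816/29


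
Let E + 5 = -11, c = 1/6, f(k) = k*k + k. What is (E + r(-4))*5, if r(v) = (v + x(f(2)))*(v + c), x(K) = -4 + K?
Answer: -125/3 ≈ -41.667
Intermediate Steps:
f(k) = k + k² (f(k) = k² + k = k + k²)
c = ⅙ ≈ 0.16667
E = -16 (E = -5 - 11 = -16)
r(v) = (2 + v)*(⅙ + v) (r(v) = (v + (-4 + 2*(1 + 2)))*(v + ⅙) = (v + (-4 + 2*3))*(⅙ + v) = (v + (-4 + 6))*(⅙ + v) = (v + 2)*(⅙ + v) = (2 + v)*(⅙ + v))
(E + r(-4))*5 = (-16 + (⅓ + (-4)² + (13/6)*(-4)))*5 = (-16 + (⅓ + 16 - 26/3))*5 = (-16 + 23/3)*5 = -25/3*5 = -125/3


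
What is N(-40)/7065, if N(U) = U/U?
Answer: 1/7065 ≈ 0.00014154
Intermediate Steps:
N(U) = 1
N(-40)/7065 = 1/7065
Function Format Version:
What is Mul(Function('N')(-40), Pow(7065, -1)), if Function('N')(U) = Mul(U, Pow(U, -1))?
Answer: Rational(1, 7065) ≈ 0.00014154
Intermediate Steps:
Function('N')(U) = 1
Mul(Function('N')(-40), Pow(7065, -1)) = Mul(1, Pow(7065, -1)) = Mul(1, Rational(1, 7065)) = Rational(1, 7065)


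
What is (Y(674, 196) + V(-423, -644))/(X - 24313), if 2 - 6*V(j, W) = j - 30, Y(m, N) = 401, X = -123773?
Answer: -2861/888516 ≈ -0.0032200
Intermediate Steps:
V(j, W) = 16/3 - j/6 (V(j, W) = ⅓ - (j - 30)/6 = ⅓ - (-30 + j)/6 = ⅓ + (5 - j/6) = 16/3 - j/6)
(Y(674, 196) + V(-423, -644))/(X - 24313) = (401 + (16/3 - ⅙*(-423)))/(-123773 - 24313) = (401 + (16/3 + 141/2))/(-148086) = (401 + 455/6)*(-1/148086) = (2861/6)*(-1/148086) = -2861/888516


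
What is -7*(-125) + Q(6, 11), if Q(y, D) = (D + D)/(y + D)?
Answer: 14897/17 ≈ 876.29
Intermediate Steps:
Q(y, D) = 2*D/(D + y) (Q(y, D) = (2*D)/(D + y) = 2*D/(D + y))
-7*(-125) + Q(6, 11) = -7*(-125) + 2*11/(11 + 6) = 875 + 2*11/17 = 875 + 2*11*(1/17) = 875 + 22/17 = 14897/17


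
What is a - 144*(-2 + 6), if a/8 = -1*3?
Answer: -600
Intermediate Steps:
a = -24 (a = 8*(-1*3) = 8*(-3) = -24)
a - 144*(-2 + 6) = -24 - 144*(-2 + 6) = -24 - 144*4 = -24 - 24*24 = -24 - 576 = -600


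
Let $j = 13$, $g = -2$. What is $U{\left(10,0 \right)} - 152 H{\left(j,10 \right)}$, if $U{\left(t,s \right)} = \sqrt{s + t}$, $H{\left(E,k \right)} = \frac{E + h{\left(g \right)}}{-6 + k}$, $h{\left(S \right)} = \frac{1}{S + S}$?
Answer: $- \frac{969}{2} + \sqrt{10} \approx -481.34$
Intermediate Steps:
$h{\left(S \right)} = \frac{1}{2 S}$
$H{\left(E,k \right)} = \frac{- \frac{1}{4} + E}{-6 + k}$ ($H{\left(E,k \right)} = \frac{E + \frac{1}{2 \left(-2\right)}}{-6 + k} = \frac{E + \frac{1}{2} \left(- \frac{1}{2}\right)}{-6 + k} = \frac{E - \frac{1}{4}}{-6 + k} = \frac{- \frac{1}{4} + E}{-6 + k}$)
$U{\left(10,0 \right)} - 152 H{\left(j,10 \right)} = \sqrt{0 + 10} - 152 \frac{- \frac{1}{4} + 13}{-6 + 10} = \sqrt{10} - 152 \cdot \frac{1}{4} \cdot \frac{51}{4} = \sqrt{10} - \frac{969}{2} = - \frac{969}{2} + \sqrt{10}$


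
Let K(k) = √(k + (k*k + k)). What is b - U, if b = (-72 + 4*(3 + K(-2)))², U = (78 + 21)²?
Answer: 0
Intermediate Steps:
K(k) = √(k² + 2*k) (K(k) = √(k + (k² + k)) = √(k + (k + k²)) = √(k² + 2*k))
U = 9801 (U = 99² = 9801)
b = 3600 (b = (-72 + 4*(3 + √(-2*(2 - 2))))² = (-72 + 4*(3 + √(-2*0)))² = (-72 + 4*(3 + √0))² = (-72 + 4*(3 + 0))² = (-72 + 4*3)² = (-72 + 12)² = (-60)² = 3600)
b - U = 3600 - 1*9801 = 3600 - 9801 = -6201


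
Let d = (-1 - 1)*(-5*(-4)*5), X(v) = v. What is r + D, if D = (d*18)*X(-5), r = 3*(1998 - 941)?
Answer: 21171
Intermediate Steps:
d = -200 (d = -40*5 = -2*100 = -200)
r = 3171 (r = 3*1057 = 3171)
D = 18000 (D = -200*18*(-5) = -3600*(-5) = 18000)
r + D = 3171 + 18000 = 21171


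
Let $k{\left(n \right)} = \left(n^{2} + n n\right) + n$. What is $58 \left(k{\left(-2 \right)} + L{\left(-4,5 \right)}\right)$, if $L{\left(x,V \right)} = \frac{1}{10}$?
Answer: $\frac{1769}{5} \approx 353.8$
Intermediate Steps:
$L{\left(x,V \right)} = \frac{1}{10}$
$k{\left(n \right)} = n + 2 n^{2}$ ($k{\left(n \right)} = \left(n^{2} + n^{2}\right) + n = 2 n^{2} + n = n + 2 n^{2}$)
$58 \left(k{\left(-2 \right)} + L{\left(-4,5 \right)}\right) = 58 \left(- 2 \left(1 + 2 \left(-2\right)\right) + \frac{1}{10}\right) = 58 \left(- 2 \left(1 - 4\right) + \frac{1}{10}\right) = 58 \left(\left(-2\right) \left(-3\right) + \frac{1}{10}\right) = 58 \left(6 + \frac{1}{10}\right) = 58 \cdot \frac{61}{10} = \frac{1769}{5}$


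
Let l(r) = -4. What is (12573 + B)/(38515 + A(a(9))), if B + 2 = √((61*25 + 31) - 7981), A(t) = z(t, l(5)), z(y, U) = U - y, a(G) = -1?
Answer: 12571/38512 + 5*I*√257/38512 ≈ 0.32642 + 0.0020813*I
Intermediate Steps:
A(t) = -4 - t
B = -2 + 5*I*√257 (B = -2 + √((61*25 + 31) - 7981) = -2 + √((1525 + 31) - 7981) = -2 + √(1556 - 7981) = -2 + √(-6425) = -2 + 5*I*√257 ≈ -2.0 + 80.156*I)
(12573 + B)/(38515 + A(a(9))) = (12573 + (-2 + 5*I*√257))/(38515 + (-4 - 1*(-1))) = (12571 + 5*I*√257)/(38515 + (-4 + 1)) = (12571 + 5*I*√257)/(38515 - 3) = (12571 + 5*I*√257)/38512 = (12571 + 5*I*√257)*(1/38512) = 12571/38512 + 5*I*√257/38512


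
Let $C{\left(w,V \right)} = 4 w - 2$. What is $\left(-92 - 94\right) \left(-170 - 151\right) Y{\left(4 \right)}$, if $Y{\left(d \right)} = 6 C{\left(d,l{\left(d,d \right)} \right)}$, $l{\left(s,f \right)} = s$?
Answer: $5015304$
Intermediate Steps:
$C{\left(w,V \right)} = -2 + 4 w$
$Y{\left(d \right)} = -12 + 24 d$ ($Y{\left(d \right)} = 6 \left(-2 + 4 d\right) = -12 + 24 d$)
$\left(-92 - 94\right) \left(-170 - 151\right) Y{\left(4 \right)} = \left(-92 - 94\right) \left(-170 - 151\right) \left(-12 + 24 \cdot 4\right) = \left(-186\right) \left(-321\right) \left(-12 + 96\right) = 59706 \cdot 84 = 5015304$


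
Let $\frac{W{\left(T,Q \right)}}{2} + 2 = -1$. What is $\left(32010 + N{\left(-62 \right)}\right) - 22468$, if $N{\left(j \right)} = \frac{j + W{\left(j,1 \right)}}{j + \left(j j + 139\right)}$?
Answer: $\frac{37414114}{3921} \approx 9542.0$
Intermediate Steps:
$W{\left(T,Q \right)} = -6$ ($W{\left(T,Q \right)} = -4 + 2 \left(-1\right) = -4 - 2 = -6$)
$N{\left(j \right)} = \frac{-6 + j}{139 + j + j^{2}}$ ($N{\left(j \right)} = \frac{j - 6}{j + \left(j j + 139\right)} = \frac{-6 + j}{j + \left(j^{2} + 139\right)} = \frac{-6 + j}{j + \left(139 + j^{2}\right)} = \frac{-6 + j}{139 + j + j^{2}}$)
$\left(32010 + N{\left(-62 \right)}\right) - 22468 = \left(32010 + \frac{-6 - 62}{139 - 62 + \left(-62\right)^{2}}\right) - 22468 = \left(32010 + \frac{1}{139 - 62 + 3844} \left(-68\right)\right) - 22468 = \left(32010 + \frac{1}{3921} \left(-68\right)\right) - 22468 = \left(32010 - \frac{68}{3921}\right) - 22468 = \frac{125511142}{3921} - 22468 = \frac{37414114}{3921}$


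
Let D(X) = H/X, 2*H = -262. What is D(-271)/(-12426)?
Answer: -131/3367446 ≈ -3.8902e-5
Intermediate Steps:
H = -131 (H = (½)*(-262) = -131)
D(X) = -131/X
D(-271)/(-12426) = -131/(-271)/(-12426) = -131*(-1/271)*(-1/12426) = (131/271)*(-1/12426) = -131/3367446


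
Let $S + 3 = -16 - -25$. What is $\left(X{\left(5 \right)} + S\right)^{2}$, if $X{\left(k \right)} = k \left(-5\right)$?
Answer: $361$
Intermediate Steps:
$S = 6$ ($S = -3 - -9 = -3 + \left(-16 + 25\right) = -3 + 9 = 6$)
$X{\left(k \right)} = - 5 k$
$\left(X{\left(5 \right)} + S\right)^{2} = \left(\left(-5\right) 5 + 6\right)^{2} = \left(-25 + 6\right)^{2} = \left(-19\right)^{2} = 361$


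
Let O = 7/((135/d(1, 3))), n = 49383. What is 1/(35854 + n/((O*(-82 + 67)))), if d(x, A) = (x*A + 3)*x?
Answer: 14/353807 ≈ 3.9570e-5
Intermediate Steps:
d(x, A) = x*(3 + A*x) (d(x, A) = (A*x + 3)*x = (3 + A*x)*x = x*(3 + A*x))
O = 14/45 (O = 7/((135/((1*(3 + 3*1))))) = 7/((135/((1*(3 + 3))))) = 7/((135/((1*6)))) = 7/((135/6)) = 7/((135*(⅙))) = 7/(45/2) = 7*(2/45) = 14/45 ≈ 0.31111)
1/(35854 + n/((O*(-82 + 67)))) = 1/(35854 + 49383/((14*(-82 + 67)/45))) = 1/(35854 + 49383/(((14/45)*(-15)))) = 1/(35854 + 49383/(-14/3)) = 1/(35854 + 49383*(-3/14)) = 1/(35854 - 148149/14) = 1/(353807/14) = 14/353807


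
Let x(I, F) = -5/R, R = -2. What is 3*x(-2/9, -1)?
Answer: 15/2 ≈ 7.5000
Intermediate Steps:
x(I, F) = 5/2 (x(I, F) = -5/(-2) = -5*(-½) = 5/2)
3*x(-2/9, -1) = 3*(5/2) = 15/2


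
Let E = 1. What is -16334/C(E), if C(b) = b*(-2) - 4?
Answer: 8167/3 ≈ 2722.3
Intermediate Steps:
C(b) = -4 - 2*b (C(b) = -2*b - 4 = -4 - 2*b)
-16334/C(E) = -16334/(-4 - 2*1) = -16334/(-4 - 2) = -16334/(-6) = -16334*(-1/6) = 8167/3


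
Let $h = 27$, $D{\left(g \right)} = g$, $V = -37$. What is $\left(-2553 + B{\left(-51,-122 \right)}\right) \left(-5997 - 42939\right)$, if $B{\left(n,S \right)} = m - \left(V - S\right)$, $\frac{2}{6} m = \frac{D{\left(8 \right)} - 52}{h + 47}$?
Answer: $\frac{4779676992}{37} \approx 1.2918 \cdot 10^{8}$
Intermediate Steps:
$m = - \frac{66}{37}$ ($m = 3 \frac{8 - 52}{27 + 47} = 3 \left(- \frac{44}{74}\right) = 3 \left(\left(-44\right) \frac{1}{74}\right) = 3 \left(- \frac{22}{37}\right) = - \frac{66}{37} \approx -1.7838$)
$B{\left(n,S \right)} = \frac{1303}{37} + S$ ($B{\left(n,S \right)} = - \frac{66}{37} - \left(-37 - S\right) = - \frac{66}{37} + \left(37 + S\right) = \frac{1303}{37} + S$)
$\left(-2553 + B{\left(-51,-122 \right)}\right) \left(-5997 - 42939\right) = \left(-2553 + \left(\frac{1303}{37} - 122\right)\right) \left(-5997 - 42939\right) = \left(-2553 - \frac{3211}{37}\right) \left(-48936\right) = \left(- \frac{97672}{37}\right) \left(-48936\right) = \frac{4779676992}{37}$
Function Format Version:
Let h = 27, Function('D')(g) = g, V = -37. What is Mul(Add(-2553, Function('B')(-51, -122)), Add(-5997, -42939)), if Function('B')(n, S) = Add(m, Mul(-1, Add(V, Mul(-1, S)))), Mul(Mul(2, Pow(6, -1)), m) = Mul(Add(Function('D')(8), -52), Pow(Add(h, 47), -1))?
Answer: Rational(4779676992, 37) ≈ 1.2918e+8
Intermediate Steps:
m = Rational(-66, 37) (m = Mul(3, Mul(Add(8, -52), Pow(Add(27, 47), -1))) = Mul(3, Mul(-44, Pow(74, -1))) = Mul(3, Mul(-44, Rational(1, 74))) = Mul(3, Rational(-22, 37)) = Rational(-66, 37) ≈ -1.7838)
Function('B')(n, S) = Add(Rational(1303, 37), S) (Function('B')(n, S) = Add(Rational(-66, 37), Mul(-1, Add(-37, Mul(-1, S)))) = Add(Rational(-66, 37), Add(37, S)) = Add(Rational(1303, 37), S))
Mul(Add(-2553, Function('B')(-51, -122)), Add(-5997, -42939)) = Mul(Add(-2553, Add(Rational(1303, 37), -122)), Add(-5997, -42939)) = Mul(Add(-2553, Rational(-3211, 37)), -48936) = Mul(Rational(-97672, 37), -48936) = Rational(4779676992, 37)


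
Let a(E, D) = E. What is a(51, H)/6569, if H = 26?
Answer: 51/6569 ≈ 0.0077637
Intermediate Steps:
a(51, H)/6569 = 51/6569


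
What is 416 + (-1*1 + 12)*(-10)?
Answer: 306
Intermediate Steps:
416 + (-1*1 + 12)*(-10) = 416 + (-1 + 12)*(-10) = 416 + 11*(-10) = 416 - 110 = 306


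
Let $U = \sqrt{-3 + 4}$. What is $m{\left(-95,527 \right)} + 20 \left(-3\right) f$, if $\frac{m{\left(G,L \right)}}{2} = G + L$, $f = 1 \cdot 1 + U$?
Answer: $744$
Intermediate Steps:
$U = 1$ ($U = \sqrt{1} = 1$)
$f = 2$ ($f = 1 \cdot 1 + 1 = 1 + 1 = 2$)
$m{\left(G,L \right)} = 2 G + 2 L$ ($m{\left(G,L \right)} = 2 \left(G + L\right) = 2 G + 2 L$)
$m{\left(-95,527 \right)} + 20 \left(-3\right) f = \left(2 \left(-95\right) + 2 \cdot 527\right) + 20 \left(-3\right) 2 = \left(-190 + 1054\right) - 120 = 864 - 120 = 744$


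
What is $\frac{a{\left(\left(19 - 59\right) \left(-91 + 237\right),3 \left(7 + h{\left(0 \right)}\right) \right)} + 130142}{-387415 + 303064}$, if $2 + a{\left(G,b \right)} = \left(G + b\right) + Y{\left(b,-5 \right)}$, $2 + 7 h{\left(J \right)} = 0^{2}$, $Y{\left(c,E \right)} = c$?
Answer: $- \frac{870382}{590457} \approx -1.4741$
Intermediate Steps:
$h{\left(J \right)} = - \frac{2}{7}$ ($h{\left(J \right)} = - \frac{2}{7} + \frac{0^{2}}{7} = - \frac{2}{7} + \frac{1}{7} \cdot 0 = - \frac{2}{7} + 0 = - \frac{2}{7}$)
$a{\left(G,b \right)} = -2 + G + 2 b$ ($a{\left(G,b \right)} = -2 + \left(\left(G + b\right) + b\right) = -2 + \left(G + 2 b\right) = -2 + G + 2 b$)
$\frac{a{\left(\left(19 - 59\right) \left(-91 + 237\right),3 \left(7 + h{\left(0 \right)}\right) \right)} + 130142}{-387415 + 303064} = \frac{\left(-2 + \left(19 - 59\right) \left(-91 + 237\right) + 2 \cdot 3 \left(7 - \frac{2}{7}\right)\right) + 130142}{-387415 + 303064} = \frac{\left(-2 - 5840 + 2 \cdot 3 \cdot \frac{47}{7}\right) + 130142}{-84351} = \left(\left(-2 - 5840 + 2 \cdot \frac{141}{7}\right) + 130142\right) \left(- \frac{1}{84351}\right) = \left(\left(-2 - 5840 + \frac{282}{7}\right) + 130142\right) \left(- \frac{1}{84351}\right) = \left(- \frac{40612}{7} + 130142\right) \left(- \frac{1}{84351}\right) = \frac{870382}{7} \left(- \frac{1}{84351}\right) = - \frac{870382}{590457}$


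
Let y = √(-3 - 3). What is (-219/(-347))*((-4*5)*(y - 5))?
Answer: 21900/347 - 4380*I*√6/347 ≈ 63.112 - 30.919*I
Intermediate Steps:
y = I*√6 (y = √(-6) = I*√6 ≈ 2.4495*I)
(-219/(-347))*((-4*5)*(y - 5)) = (-219/(-347))*((-4*5)*(I*√6 - 5)) = (-219*(-1/347))*(-20*(-5 + I*√6)) = 219*(100 - 20*I*√6)/347 = 21900/347 - 4380*I*√6/347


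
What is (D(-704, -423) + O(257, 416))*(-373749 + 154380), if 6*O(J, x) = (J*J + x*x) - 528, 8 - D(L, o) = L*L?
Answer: 199996596733/2 ≈ 9.9998e+10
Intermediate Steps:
D(L, o) = 8 - L**2 (D(L, o) = 8 - L*L = 8 - L**2)
O(J, x) = -88 + J**2/6 + x**2/6 (O(J, x) = ((J*J + x*x) - 528)/6 = ((J**2 + x**2) - 528)/6 = (-528 + J**2 + x**2)/6 = -88 + J**2/6 + x**2/6)
(D(-704, -423) + O(257, 416))*(-373749 + 154380) = ((8 - 1*(-704)**2) + (-88 + (1/6)*257**2 + (1/6)*416**2))*(-373749 + 154380) = ((8 - 1*495616) + (-88 + (1/6)*66049 + (1/6)*173056))*(-219369) = ((8 - 495616) + (-88 + 66049/6 + 86528/3))*(-219369) = (-495608 + 238577/6)*(-219369) = -2735071/6*(-219369) = 199996596733/2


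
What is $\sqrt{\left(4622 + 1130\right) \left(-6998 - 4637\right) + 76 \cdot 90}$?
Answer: $4 i \sqrt{4182355} \approx 8180.3 i$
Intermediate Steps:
$\sqrt{\left(4622 + 1130\right) \left(-6998 - 4637\right) + 76 \cdot 90} = \sqrt{5752 \left(-11635\right) + 6840} = \sqrt{-66924520 + 6840} = \sqrt{-66917680} = 4 i \sqrt{4182355}$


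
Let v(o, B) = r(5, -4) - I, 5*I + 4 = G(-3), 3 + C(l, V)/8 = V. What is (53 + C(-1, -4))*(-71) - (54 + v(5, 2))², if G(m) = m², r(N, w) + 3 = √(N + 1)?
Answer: 213 - (50 + √6)² ≈ -2537.9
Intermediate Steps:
C(l, V) = -24 + 8*V
r(N, w) = -3 + √(1 + N) (r(N, w) = -3 + √(N + 1) = -3 + √(1 + N))
I = 1 (I = -⅘ + (⅕)*(-3)² = -⅘ + (⅕)*9 = -⅘ + 9/5 = 1)
v(o, B) = -4 + √6 (v(o, B) = (-3 + √(1 + 5)) - 1*1 = (-3 + √6) - 1 = -4 + √6)
(53 + C(-1, -4))*(-71) - (54 + v(5, 2))² = (53 + (-24 + 8*(-4)))*(-71) - (54 + (-4 + √6))² = (53 + (-24 - 32))*(-71) - (50 + √6)² = (53 - 56)*(-71) - (50 + √6)² = -3*(-71) - (50 + √6)² = 213 - (50 + √6)²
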